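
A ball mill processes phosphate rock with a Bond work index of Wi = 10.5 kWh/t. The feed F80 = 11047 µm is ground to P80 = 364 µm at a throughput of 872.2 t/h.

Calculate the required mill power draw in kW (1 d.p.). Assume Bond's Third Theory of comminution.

P = 3928.8 kW

W = 10·Wi·[P80^(−½) − F80^(−½)]
W = 10·10.5·(1/√364 − 1/√11047) = 10·10.5·(0.042900) = 4.5045 kWh/t
Mill draw = 4.5045 × 872.2 = 3928.8 kW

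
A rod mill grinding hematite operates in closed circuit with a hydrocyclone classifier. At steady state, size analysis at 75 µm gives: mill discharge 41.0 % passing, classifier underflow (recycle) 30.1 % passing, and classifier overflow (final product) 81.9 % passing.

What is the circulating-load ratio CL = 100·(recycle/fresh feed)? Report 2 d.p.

Let r = R/F. Size balance at 75 µm:
(1+r)d = ru + o → r = (o−d)/(d−u)
r = (81.9 − 41.0)/(41.0 − 30.1) = 40.9/10.9 = 3.7523
CL = 100·r = 375.23 %

CL = 375.23 %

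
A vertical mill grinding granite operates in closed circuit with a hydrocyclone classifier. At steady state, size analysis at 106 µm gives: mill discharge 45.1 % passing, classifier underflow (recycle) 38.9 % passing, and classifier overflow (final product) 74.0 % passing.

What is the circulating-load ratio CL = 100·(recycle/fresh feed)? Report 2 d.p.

CL = 466.13 %

Two-product formula at 106 µm:
(1+r)d = ru + o → r = (o−d)/(d−u)
r = (74.0 − 45.1)/(45.1 − 38.9) = 28.9/6.2 = 4.6613
CL = 100·r = 466.13 %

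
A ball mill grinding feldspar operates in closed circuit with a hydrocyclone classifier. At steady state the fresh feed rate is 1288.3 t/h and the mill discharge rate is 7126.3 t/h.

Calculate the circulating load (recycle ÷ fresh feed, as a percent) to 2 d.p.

CL = 453.16 %

Steady state: M = F + R.
R = M − F = 7126.3 − 1288.3 = 5838.0 t/h
CL = 100·R/F = 100·5838.0/1288.3 = 453.16 %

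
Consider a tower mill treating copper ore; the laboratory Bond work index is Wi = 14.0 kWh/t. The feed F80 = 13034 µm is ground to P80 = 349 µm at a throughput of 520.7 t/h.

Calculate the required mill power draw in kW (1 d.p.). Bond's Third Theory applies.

W_Bond = 10·Wi·(1/√P₈₀ − 1/√F₈₀)
W = 10·14.0·(1/√349 − 1/√13034) = 10·14.0·(0.044770) = 6.2677 kWh/t
Power = W × throughput = 6.2677 kWh/t × 520.7 t/h = 3263.6 kW

P = 3263.6 kW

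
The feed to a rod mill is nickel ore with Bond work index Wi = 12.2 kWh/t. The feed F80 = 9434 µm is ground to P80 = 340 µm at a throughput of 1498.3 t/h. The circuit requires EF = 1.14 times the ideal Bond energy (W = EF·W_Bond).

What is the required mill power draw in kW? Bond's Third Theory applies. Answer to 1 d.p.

W = 10 Wi / √P80 − 10 Wi / √F80
W = 10·12.2·(1/√340 − 1/√9434) = 10·12.2·(0.043937) = 5.3603 kWh/t
Corrected W = EF·W_Bond = 1.14·5.3603 = 6.1108 kWh/t
P = W·T = 6.1108·1498.3 = 9155.7 kW

P = 9155.7 kW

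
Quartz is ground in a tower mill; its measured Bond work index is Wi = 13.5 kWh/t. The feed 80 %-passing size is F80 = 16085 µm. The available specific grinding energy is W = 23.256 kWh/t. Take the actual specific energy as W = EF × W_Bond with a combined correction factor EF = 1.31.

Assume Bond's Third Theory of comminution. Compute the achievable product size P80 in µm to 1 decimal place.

W_Bond = 10·Wi·(1/√P₈₀ − 1/√F₈₀)
W_Bond = W / EF = 23.256 / 1.31 = 17.7527 kWh/t
⇒ 1/√P80 = W_Bond/(10·Wi) + 1/√F80
  = 17.7527/(10·13.5) + 1/√16085 = 0.131501 + 0.007885 = 0.139386
P80 = (1/0.139386)² = 7.1743² = 51.47 µm

P80 = 51.5 µm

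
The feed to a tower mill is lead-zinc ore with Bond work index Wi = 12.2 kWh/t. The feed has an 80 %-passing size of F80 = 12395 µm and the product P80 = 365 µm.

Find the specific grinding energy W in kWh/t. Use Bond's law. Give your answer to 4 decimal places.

W = 10 Wi (1/√P80 − 1/√F80)  [Bond]
1/√365 = 0.052342;  1/√12395 = 0.008982
W = 10·12.2·(0.052342 − 0.008982) = 5.2900 kWh/t

W = 5.2900 kWh/t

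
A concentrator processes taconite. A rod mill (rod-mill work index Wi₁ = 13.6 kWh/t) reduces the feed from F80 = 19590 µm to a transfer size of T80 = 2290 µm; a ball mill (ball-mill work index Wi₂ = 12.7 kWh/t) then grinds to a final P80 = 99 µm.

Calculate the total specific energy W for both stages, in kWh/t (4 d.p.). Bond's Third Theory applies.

W = 11.9804 kWh/t

W_Bond = 10·Wi·(1/√P₈₀ − 1/√F₈₀)
Stage 1 (19590→2290 µm, Wi₁=13.6): W₁ = 10·13.6·(0.020897 − 0.007145) = 1.8703 kWh/t
Stage 2 (2290→99 µm, Wi₂=12.7): W₂ = 10·12.7·(0.100504 − 0.020897) = 10.1101 kWh/t
W = W₁ + W₂ = 1.8703 + 10.1101 = 11.9804 kWh/t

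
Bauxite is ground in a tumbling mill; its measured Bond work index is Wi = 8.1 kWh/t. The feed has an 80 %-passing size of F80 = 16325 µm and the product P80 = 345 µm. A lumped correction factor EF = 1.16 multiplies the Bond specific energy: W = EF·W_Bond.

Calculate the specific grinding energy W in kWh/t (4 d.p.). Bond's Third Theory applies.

Bond:  W = 10 Wi (1/√P − 1/√F)
1/√345 = 0.053838;  1/√16325 = 0.007827
W = 10·8.1·(0.053838 − 0.007827) = 3.7269 kWh/t
Apply correction: 3.7269 × 1.16 = 4.3232 kWh/t

W = 4.3232 kWh/t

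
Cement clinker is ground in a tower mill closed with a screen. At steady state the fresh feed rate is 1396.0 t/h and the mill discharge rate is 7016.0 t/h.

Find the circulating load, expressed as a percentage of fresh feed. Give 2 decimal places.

CL = 402.58 %

M = F + R at steady state, so:
R = M − F = 7016.0 − 1396.0 = 5620.0 t/h
CL = 100·R/F = 100·5620.0/1396.0 = 402.58 %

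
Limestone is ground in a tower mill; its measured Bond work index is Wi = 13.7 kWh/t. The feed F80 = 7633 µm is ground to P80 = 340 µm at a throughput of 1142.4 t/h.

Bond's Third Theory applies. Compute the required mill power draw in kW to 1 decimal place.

W = 10·Wi·[P80^(−½) − F80^(−½)]
W = 10·13.7·(1/√340 − 1/√7633) = 10·13.7·(0.042787) = 5.8618 kWh/t
P = W·T = 5.8618·1142.4 = 6696.5 kW

P = 6696.5 kW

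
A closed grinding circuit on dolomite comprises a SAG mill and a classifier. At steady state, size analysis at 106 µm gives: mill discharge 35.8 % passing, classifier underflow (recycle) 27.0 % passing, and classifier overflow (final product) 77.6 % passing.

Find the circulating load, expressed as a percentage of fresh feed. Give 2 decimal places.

CL = 475.00 %

Two-product formula at 106 µm:
d + r·d = r·u + o → r(d−u) = o−d
r = (77.6 − 35.8)/(35.8 − 27.0) = 41.8/8.8 = 4.7500
CL = 100·r = 475.00 %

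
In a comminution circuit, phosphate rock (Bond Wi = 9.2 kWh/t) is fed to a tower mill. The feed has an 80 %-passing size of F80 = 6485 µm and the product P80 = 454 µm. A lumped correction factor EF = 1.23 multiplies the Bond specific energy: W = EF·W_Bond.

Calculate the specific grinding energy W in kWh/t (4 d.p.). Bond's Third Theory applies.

Bond:  W = 10 Wi (1/√P − 1/√F)
1/√454 = 0.046932;  1/√6485 = 0.012418
W = 10·9.2·(0.046932 − 0.012418) = 3.1753 kWh/t
Corrected W = EF·W_Bond = 1.23·3.1753 = 3.9057 kWh/t

W = 3.9057 kWh/t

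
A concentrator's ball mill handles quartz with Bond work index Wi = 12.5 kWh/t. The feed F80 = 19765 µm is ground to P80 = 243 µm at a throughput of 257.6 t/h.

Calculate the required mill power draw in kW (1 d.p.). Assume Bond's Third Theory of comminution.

W = 10·Wi·(P80^(-½) − F80^(-½))
W = 10·12.5·(1/√243 − 1/√19765) = 10·12.5·(0.057037) = 7.1296 kWh/t
Power = W × throughput = 7.1296 kWh/t × 257.6 t/h = 1836.6 kW

P = 1836.6 kW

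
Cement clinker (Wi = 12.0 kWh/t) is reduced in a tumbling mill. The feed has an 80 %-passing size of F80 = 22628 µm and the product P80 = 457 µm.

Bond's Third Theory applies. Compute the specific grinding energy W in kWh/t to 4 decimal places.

W = 4.8156 kWh/t

Bond: W = 10·Wi·(1/√P80 − 1/√F80)
1/√457 = 0.046778;  1/√22628 = 0.006648
W = 10·12.0·(0.046778 − 0.006648) = 4.8156 kWh/t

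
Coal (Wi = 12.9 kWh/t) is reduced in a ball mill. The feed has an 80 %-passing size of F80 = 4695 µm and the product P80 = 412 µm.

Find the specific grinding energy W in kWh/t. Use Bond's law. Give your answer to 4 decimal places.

Bond:  W = 10 Wi (1/√P − 1/√F)
1/√412 = 0.049266;  1/√4695 = 0.014594
W = 10·12.9·(0.049266 − 0.014594) = 4.4727 kWh/t

W = 4.4727 kWh/t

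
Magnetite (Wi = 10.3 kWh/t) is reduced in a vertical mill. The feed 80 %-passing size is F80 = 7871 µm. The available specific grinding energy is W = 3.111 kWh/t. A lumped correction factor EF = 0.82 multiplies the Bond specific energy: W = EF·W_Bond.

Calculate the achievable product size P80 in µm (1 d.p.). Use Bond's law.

Bond: W = 10·Wi·(1/√P80 − 1/√F80)
W_Bond = W / EF = 3.111 / 0.82 = 3.7939 kWh/t
P80^(−½) = W_Bond/(10 Wi) + F80^(−½)
  = 3.7939/(10·10.3) + 1/√7871 = 0.036834 + 0.011272 = 0.048106
P80 = (1/0.048106)² = 20.7876² = 432.12 µm

P80 = 432.1 µm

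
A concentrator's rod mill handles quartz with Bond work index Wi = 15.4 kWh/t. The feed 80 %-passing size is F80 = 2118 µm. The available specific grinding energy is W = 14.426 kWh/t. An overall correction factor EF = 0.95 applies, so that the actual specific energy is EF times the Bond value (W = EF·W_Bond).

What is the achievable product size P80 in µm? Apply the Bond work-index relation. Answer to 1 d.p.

P80 = 69.1 µm

Bond:  W = 10 Wi (1/√P − 1/√F)
W_Bond = W / EF = 14.426 / 0.95 = 15.1853 kWh/t
1/√P80 = 1/√F80 + W_Bond/(10·Wi)
  = 15.1853/(10·15.4) + 1/√2118 = 0.098606 + 0.021729 = 0.120334
P80 = (1/0.120334)² = 8.3102² = 69.06 µm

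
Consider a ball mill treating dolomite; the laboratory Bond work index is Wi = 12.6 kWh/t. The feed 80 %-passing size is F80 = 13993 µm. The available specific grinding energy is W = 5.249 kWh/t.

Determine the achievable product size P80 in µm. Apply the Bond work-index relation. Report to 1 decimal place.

W = 10 Wi / √P80 − 10 Wi / √F80
1/√P80 = 1/√F80 + W/(10·Wi)
  = 5.2490/(10·12.6) + 1/√13993 = 0.041659 + 0.008454 = 0.050112
P80 = (1/0.050112)² = 19.9551² = 398.21 µm

P80 = 398.2 µm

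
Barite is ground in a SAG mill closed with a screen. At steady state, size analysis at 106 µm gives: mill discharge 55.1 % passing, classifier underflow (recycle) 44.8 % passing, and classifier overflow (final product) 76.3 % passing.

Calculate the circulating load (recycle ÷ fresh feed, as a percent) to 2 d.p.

Classifier node, passing 106 µm:
d + r·d = r·u + o → r(d−u) = o−d
r = (76.3 − 55.1)/(55.1 − 44.8) = 21.2/10.3 = 2.0583
CL = 100·r = 205.83 %

CL = 205.83 %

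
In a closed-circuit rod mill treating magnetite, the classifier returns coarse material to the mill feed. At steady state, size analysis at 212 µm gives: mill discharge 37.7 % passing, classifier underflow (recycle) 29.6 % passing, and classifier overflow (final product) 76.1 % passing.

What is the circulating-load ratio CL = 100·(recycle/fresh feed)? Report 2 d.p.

CL = 474.07 %

Classifier node, passing 212 µm:
d + r·d = r·u + o → r(d−u) = o−d
r = (76.1 − 37.7)/(37.7 − 29.6) = 38.4/8.1 = 4.7407
CL = 100·r = 474.07 %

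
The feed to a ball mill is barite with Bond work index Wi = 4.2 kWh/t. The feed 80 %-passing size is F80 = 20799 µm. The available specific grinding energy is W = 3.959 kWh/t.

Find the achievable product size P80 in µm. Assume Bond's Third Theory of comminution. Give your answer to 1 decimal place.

P80 = 97.7 µm

W = 10·Wi·[P80^(−½) − F80^(−½)]
1/√P80 = 1/√F80 + W/(10·Wi)
  = 3.9590/(10·4.2) + 1/√20799 = 0.094262 + 0.006934 = 0.101196
P80 = (1/0.101196)² = 9.8818² = 97.65 µm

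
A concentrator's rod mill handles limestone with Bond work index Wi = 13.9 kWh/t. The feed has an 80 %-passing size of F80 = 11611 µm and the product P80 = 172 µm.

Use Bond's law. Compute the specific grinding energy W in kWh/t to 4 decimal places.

W = 10·Wi·(P80^(-½) − F80^(-½))
1/√172 = 0.076249;  1/√11611 = 0.009280
W = 10·13.9·(0.076249 − 0.009280) = 9.3087 kWh/t

W = 9.3087 kWh/t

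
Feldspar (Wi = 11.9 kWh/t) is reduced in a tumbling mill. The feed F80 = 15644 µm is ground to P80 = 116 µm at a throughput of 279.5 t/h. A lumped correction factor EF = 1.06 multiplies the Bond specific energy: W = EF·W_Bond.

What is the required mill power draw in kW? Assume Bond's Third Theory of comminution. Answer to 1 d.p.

P = 2991.6 kW

W = 10·Wi·(P80^(-½) − F80^(-½))
W = 10·11.9·(1/√116 − 1/√15644) = 10·11.9·(0.084853) = 10.0975 kWh/t
With EF = 1.06: W = 10.0975·1.06 = 10.7033 kWh/t
Power = W × throughput = 10.7033 kWh/t × 279.5 t/h = 2991.6 kW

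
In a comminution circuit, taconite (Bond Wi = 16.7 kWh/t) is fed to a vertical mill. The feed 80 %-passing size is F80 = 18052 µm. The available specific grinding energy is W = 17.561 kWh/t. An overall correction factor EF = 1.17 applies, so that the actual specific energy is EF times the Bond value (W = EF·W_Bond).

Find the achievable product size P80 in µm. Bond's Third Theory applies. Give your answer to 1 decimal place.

P80 = 105.6 µm

W = 10·Wi·[P80^(−½) − F80^(−½)]
W_Bond = W / EF = 17.561 / 1.17 = 15.0094 kWh/t
⇒ 1/√P80 = W_Bond/(10·Wi) + 1/√F80
  = 15.0094/(10·16.7) + 1/√18052 = 0.089877 + 0.007443 = 0.097319
P80 = (1/0.097319)² = 10.2754² = 105.58 µm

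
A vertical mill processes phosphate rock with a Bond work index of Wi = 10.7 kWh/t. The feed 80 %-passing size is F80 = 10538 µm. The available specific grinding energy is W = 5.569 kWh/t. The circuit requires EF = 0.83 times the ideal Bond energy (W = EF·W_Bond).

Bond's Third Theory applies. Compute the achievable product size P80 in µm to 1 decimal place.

W = 10 Wi (1/√P80 − 1/√F80)  [Bond]
W_Bond = W / EF = 5.569 / 0.83 = 6.7096 kWh/t
P80^(−½) = W_Bond/(10 Wi) + F80^(−½)
  = 6.7096/(10·10.7) + 1/√10538 = 0.062707 + 0.009741 = 0.072448
P80 = (1/0.072448)² = 13.8029² = 190.52 µm

P80 = 190.5 µm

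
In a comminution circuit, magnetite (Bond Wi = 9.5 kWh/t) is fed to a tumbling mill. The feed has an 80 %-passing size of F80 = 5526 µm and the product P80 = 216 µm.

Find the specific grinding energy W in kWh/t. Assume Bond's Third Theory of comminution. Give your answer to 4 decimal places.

W = 10·Wi·(P80^(-½) − F80^(-½))
1/√216 = 0.068041;  1/√5526 = 0.013452
W = 10·9.5·(0.068041 − 0.013452) = 5.1860 kWh/t

W = 5.1860 kWh/t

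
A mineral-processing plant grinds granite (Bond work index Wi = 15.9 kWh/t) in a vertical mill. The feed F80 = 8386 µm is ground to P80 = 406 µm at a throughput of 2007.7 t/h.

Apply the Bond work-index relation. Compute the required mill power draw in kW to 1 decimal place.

P = 12356.9 kW

W = 10·Wi·[P80^(−½) − F80^(−½)]
W = 10·15.9·(1/√406 − 1/√8386) = 10·15.9·(0.038709) = 6.1548 kWh/t
Mill draw = 6.1548 × 2007.7 = 12356.9 kW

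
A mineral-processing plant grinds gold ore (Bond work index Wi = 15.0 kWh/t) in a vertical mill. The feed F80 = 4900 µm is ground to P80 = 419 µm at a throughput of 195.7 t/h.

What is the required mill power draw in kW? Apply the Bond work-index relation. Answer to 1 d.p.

Bond:  W = 10 Wi (1/√P − 1/√F)
W = 10·15.0·(1/√419 − 1/√4900) = 10·15.0·(0.034567) = 5.1851 kWh/t
P_mill = W·ṁ = 5.1851·195.7 = 1014.7 kW

P = 1014.7 kW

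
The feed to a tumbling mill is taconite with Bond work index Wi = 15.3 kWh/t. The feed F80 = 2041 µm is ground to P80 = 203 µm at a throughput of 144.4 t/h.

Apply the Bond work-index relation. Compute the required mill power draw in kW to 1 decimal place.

W = 10·Wi·(P80^(-½) − F80^(-½))
W = 10·15.3·(1/√203 − 1/√2041) = 10·15.3·(0.048051) = 7.3518 kWh/t
P = W·T = 7.3518·144.4 = 1061.6 kW

P = 1061.6 kW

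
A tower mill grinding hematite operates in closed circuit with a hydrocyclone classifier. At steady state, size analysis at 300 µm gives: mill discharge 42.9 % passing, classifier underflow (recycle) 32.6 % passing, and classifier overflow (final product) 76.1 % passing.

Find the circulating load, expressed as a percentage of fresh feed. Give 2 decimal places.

CL = 322.33 %

Let r = R/F. Size balance at 300 µm:
(1+r)d = ru + o → r = (o−d)/(d−u)
r = (76.1 − 42.9)/(42.9 − 32.6) = 33.2/10.3 = 3.2233
CL = 100·r = 322.33 %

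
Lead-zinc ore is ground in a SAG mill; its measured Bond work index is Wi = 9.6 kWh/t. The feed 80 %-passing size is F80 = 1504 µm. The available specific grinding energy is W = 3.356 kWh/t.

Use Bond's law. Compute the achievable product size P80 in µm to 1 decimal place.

W = 10 Wi (1/√P80 − 1/√F80)  [Bond]
⇒ 1/√P80 = W/(10 Wi) + 1/√F80
  = 3.3560/(10·9.6) + 1/√1504 = 0.034958 + 0.025786 = 0.060744
P80 = (1/0.060744)² = 16.4626² = 271.02 µm

P80 = 271.0 µm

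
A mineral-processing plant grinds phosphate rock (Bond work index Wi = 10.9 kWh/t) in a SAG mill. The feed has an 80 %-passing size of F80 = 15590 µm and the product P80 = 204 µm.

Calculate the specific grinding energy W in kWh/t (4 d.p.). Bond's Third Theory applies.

W = 6.7585 kWh/t

W = 10·Wi·(P80^(-½) − F80^(-½))
1/√204 = 0.070014;  1/√15590 = 0.008009
W = 10·10.9·(0.070014 − 0.008009) = 6.7585 kWh/t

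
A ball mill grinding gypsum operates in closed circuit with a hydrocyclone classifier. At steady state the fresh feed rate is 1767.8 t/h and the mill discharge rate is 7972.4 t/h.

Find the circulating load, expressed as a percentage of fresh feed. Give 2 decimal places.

CL = 350.98 %

Mill node: discharge = fresh + recycle.
R = M − F = 7972.4 − 1767.8 = 6204.6 t/h
CL = 100·R/F = 100·6204.6/1767.8 = 350.98 %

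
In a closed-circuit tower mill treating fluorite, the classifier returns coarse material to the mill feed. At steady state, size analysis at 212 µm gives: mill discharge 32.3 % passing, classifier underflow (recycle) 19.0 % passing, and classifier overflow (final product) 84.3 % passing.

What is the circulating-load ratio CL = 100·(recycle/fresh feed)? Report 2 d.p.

CL = 390.98 %

Classifier node, passing 212 µm:
Fd + Rd = Ru + Fo ⇒ R/F = (o−d)/(d−u)
r = (84.3 − 32.3)/(32.3 − 19.0) = 52.0/13.3 = 3.9098
CL = 100·r = 390.98 %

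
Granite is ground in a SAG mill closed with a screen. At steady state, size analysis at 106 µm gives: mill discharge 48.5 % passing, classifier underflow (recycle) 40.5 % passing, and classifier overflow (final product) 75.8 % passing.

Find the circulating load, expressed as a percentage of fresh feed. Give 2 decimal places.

CL = 341.25 %

Let r = R/F. Size balance at 106 µm:
(1+r)·d = r·u + o ⇒ r = (o−d)/(d−u)
r = (75.8 − 48.5)/(48.5 − 40.5) = 27.3/8.0 = 3.4125
CL = 100·r = 341.25 %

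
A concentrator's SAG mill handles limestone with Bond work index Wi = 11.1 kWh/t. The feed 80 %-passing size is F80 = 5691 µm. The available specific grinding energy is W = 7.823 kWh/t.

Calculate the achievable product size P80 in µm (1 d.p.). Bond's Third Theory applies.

P80 = 142.6 µm

W_Bond = 10·Wi·(1/√P₈₀ − 1/√F₈₀)
1/√P80 = 1/√F80 + W/(10·Wi)
  = 7.8230/(10·11.1) + 1/√5691 = 0.070477 + 0.013256 = 0.083733
P80 = (1/0.083733)² = 11.9427² = 142.63 µm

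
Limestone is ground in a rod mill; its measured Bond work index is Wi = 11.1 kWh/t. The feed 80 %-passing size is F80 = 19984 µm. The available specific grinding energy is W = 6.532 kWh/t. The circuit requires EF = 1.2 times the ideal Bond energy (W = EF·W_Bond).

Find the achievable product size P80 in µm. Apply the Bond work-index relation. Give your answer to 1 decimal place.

P80 = 317.6 µm

W = 10·Wi·[P80^(−½) − F80^(−½)]
W_Bond = W / EF = 6.532 / 1.2 = 5.4433 kWh/t
⇒ 1/√P80 = W_Bond/(10·Wi) + 1/√F80
  = 5.4433/(10·11.1) + 1/√19984 = 0.049039 + 0.007074 = 0.056113
P80 = (1/0.056113)² = 17.8212² = 317.60 µm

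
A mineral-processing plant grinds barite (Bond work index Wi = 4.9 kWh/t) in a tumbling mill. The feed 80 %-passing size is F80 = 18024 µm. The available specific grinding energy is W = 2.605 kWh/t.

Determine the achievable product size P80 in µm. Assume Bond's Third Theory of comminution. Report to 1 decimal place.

P80 = 272.2 µm

Bond:  W = 10 Wi (1/√P − 1/√F)
P80^(−½) = W/(10 Wi) + F80^(−½)
  = 2.6050/(10·4.9) + 1/√18024 = 0.053163 + 0.007449 = 0.060612
P80 = (1/0.060612)² = 16.4984² = 272.20 µm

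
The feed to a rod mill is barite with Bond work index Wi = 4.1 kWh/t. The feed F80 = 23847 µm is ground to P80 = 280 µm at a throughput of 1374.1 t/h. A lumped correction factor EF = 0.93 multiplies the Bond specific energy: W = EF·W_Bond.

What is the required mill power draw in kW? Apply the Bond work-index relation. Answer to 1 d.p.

Bond: W = 10·Wi·(1/√P80 − 1/√F80)
W = 10·4.1·(1/√280 − 1/√23847) = 10·4.1·(0.053286) = 2.1847 kWh/t
Apply correction: 2.1847 × 0.93 = 2.0318 kWh/t
P_mill = W·ṁ = 2.0318·1374.1 = 2791.9 kW

P = 2791.9 kW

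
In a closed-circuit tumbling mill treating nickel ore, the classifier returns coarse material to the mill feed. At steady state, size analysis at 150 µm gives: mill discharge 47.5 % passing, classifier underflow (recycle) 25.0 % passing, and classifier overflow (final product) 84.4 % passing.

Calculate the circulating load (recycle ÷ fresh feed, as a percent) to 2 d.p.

Mass balance on the −150 µm fraction:
(1+r)d = ru + o → r = (o−d)/(d−u)
r = (84.4 − 47.5)/(47.5 − 25.0) = 36.9/22.5 = 1.6400
CL = 100·r = 164.00 %

CL = 164.00 %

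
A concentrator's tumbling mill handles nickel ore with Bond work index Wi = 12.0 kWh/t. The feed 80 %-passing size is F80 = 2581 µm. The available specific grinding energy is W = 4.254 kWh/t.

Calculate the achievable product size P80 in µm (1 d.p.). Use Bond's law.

W = 10 Wi / √P80 − 10 Wi / √F80
1/√P80 = 1/√F80 + W/(10·Wi)
  = 4.2540/(10·12.0) + 1/√2581 = 0.035450 + 0.019684 = 0.055134
P80 = (1/0.055134)² = 18.1377² = 328.98 µm

P80 = 329.0 µm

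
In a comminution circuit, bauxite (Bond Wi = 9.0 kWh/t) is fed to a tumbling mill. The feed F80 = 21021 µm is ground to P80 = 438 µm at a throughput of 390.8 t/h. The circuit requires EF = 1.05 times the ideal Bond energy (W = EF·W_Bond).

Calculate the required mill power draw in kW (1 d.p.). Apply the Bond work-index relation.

W = 10·Wi·(P80^(-½) − F80^(-½))
W = 10·9.0·(1/√438 − 1/√21021) = 10·9.0·(0.040885) = 3.6796 kWh/t
Apply correction: 3.6796 × 1.05 = 3.8636 kWh/t
Power = W × throughput = 3.8636 kWh/t × 390.8 t/h = 1509.9 kW

P = 1509.9 kW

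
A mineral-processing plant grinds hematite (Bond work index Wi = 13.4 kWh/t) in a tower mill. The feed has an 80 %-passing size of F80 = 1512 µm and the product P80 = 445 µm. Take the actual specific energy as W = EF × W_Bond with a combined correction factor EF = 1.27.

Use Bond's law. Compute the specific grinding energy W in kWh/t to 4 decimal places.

W = 10 Wi (P80^-0.5 − F80^-0.5)
1/√445 = 0.047405;  1/√1512 = 0.025717
W = 10·13.4·(0.047405 − 0.025717) = 2.9061 kWh/t
Apply correction: 2.9061 × 1.27 = 3.6907 kWh/t

W = 3.6907 kWh/t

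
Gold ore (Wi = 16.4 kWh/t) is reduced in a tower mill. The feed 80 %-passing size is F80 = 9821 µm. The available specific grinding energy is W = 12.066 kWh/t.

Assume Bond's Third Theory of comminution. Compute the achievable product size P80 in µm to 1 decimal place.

Bond: W = 10·Wi·(1/√P80 − 1/√F80)
1/√P80 = 1/√F80 + W/(10·Wi)
  = 12.0660/(10·16.4) + 1/√9821 = 0.073573 + 0.010091 = 0.083664
P80 = (1/0.083664)² = 11.9526² = 142.86 µm

P80 = 142.9 µm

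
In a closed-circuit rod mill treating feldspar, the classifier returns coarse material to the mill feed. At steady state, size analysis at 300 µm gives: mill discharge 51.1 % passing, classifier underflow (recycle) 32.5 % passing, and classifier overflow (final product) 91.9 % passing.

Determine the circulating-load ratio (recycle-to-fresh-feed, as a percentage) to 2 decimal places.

CL = 219.35 %

Let r = R/F. Size balance at 300 µm:
(1+r)d = ru + o → r = (o−d)/(d−u)
r = (91.9 − 51.1)/(51.1 − 32.5) = 40.8/18.6 = 2.1935
CL = 100·r = 219.35 %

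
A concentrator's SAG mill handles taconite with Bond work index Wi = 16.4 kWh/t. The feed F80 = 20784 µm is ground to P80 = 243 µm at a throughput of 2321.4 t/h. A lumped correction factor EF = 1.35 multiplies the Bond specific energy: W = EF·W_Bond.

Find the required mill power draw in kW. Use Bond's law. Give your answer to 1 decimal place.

W = 10·Wi·[P80^(−½) − F80^(−½)]
W = 10·16.4·(1/√243 − 1/√20784) = 10·16.4·(0.057214) = 9.3830 kWh/t
Apply correction: 9.3830 × 1.35 = 12.6671 kWh/t
Mill draw = 12.6671 × 2321.4 = 29405.4 kW

P = 29405.4 kW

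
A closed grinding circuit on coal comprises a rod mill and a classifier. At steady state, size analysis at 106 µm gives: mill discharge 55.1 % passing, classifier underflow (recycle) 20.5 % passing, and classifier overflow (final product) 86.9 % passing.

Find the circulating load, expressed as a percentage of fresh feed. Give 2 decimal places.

Let r = R/F. Size balance at 106 µm:
d + r·d = r·u + o → r(d−u) = o−d
r = (86.9 − 55.1)/(55.1 − 20.5) = 31.8/34.6 = 0.9191
CL = 100·r = 91.91 %

CL = 91.91 %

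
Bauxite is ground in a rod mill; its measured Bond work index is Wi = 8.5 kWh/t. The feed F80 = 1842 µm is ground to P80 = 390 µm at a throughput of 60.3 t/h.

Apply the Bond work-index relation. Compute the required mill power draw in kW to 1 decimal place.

W = 10 Wi (P80^-0.5 − F80^-0.5)
W = 10·8.5·(1/√390 − 1/√1842) = 10·8.5·(0.027337) = 2.3236 kWh/t
Power = W × throughput = 2.3236 kWh/t × 60.3 t/h = 140.1 kW

P = 140.1 kW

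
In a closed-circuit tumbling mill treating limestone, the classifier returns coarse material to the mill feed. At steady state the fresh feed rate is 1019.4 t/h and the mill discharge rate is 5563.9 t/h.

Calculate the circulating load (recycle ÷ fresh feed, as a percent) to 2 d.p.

Discharge = new feed + return, hence
R = M − F = 5563.9 − 1019.4 = 4544.5 t/h
CL = 100·R/F = 100·4544.5/1019.4 = 445.80 %

CL = 445.80 %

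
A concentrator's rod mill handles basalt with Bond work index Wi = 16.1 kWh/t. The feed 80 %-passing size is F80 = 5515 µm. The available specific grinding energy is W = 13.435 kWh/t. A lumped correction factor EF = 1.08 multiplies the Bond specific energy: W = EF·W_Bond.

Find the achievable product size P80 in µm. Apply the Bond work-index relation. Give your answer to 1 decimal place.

P80 = 121.5 µm

Bond:  W = 10 Wi (1/√P − 1/√F)
W_Bond = W / EF = 13.435 / 1.08 = 12.4398 kWh/t
⇒ 1/√P80 = W_Bond/(10 Wi) + 1/√F80
  = 12.4398/(10·16.1) + 1/√5515 = 0.077266 + 0.013466 = 0.090732
P80 = (1/0.090732)² = 11.0215² = 121.47 µm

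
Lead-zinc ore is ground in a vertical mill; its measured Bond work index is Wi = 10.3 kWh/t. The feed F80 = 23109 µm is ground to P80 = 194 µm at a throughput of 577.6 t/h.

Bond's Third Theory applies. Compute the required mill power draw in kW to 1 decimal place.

P = 3880.0 kW

W = 10 Wi (P80^-0.5 − F80^-0.5)
W = 10·10.3·(1/√194 − 1/√23109) = 10·10.3·(0.065218) = 6.7174 kWh/t
P_mill = W·ṁ = 6.7174·577.6 = 3880.0 kW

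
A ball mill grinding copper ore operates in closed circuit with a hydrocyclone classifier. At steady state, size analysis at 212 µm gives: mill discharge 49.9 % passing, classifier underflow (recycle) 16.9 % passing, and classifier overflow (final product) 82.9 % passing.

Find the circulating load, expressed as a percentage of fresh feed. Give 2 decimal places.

CL = 100.00 %

Two-product formula at 212 µm:
r = (o − d)/(d − u)
r = (82.9 − 49.9)/(49.9 − 16.9) = 33.0/33.0 = 1.0000
CL = 100·r = 100.00 %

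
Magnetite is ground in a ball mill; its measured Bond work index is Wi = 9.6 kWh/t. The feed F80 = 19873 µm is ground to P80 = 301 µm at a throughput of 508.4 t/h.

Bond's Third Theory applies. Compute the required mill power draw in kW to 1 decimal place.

P = 2466.9 kW

W = 10 Wi / √P80 − 10 Wi / √F80
W = 10·9.6·(1/√301 − 1/√19873) = 10·9.6·(0.050545) = 4.8524 kWh/t
Mill draw = 4.8524 × 508.4 = 2466.9 kW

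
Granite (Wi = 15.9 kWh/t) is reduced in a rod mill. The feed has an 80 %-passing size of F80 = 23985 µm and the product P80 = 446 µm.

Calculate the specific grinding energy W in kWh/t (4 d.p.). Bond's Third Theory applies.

W = 6.5022 kWh/t

Bond:  W = 10 Wi (1/√P − 1/√F)
1/√446 = 0.047351;  1/√23985 = 0.006457
W = 10·15.9·(0.047351 − 0.006457) = 6.5022 kWh/t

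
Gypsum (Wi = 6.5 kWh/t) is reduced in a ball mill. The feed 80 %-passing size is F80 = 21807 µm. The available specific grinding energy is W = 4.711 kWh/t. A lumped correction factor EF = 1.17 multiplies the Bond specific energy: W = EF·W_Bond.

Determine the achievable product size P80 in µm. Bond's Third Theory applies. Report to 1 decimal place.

P80 = 211.8 µm

Bond: W = 10·Wi·(1/√P80 − 1/√F80)
W_Bond = W / EF = 4.711 / 1.17 = 4.0265 kWh/t
⇒ 1/√P80 = W_Bond/(10·Wi) + 1/√F80
  = 4.0265/(10·6.5) + 1/√21807 = 0.061946 + 0.006772 = 0.068718
P80 = (1/0.068718)² = 14.5523² = 211.77 µm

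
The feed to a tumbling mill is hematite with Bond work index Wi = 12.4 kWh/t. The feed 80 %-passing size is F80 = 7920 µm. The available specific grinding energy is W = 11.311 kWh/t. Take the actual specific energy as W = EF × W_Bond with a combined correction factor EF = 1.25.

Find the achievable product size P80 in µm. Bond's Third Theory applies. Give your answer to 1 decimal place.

P80 = 141.0 µm

Bond: W = 10·Wi·(1/√P80 − 1/√F80)
W_Bond = W / EF = 11.311 / 1.25 = 9.0488 kWh/t
⇒ 1/√P80 = W_Bond/(10 Wi) + 1/√F80
  = 9.0488/(10·12.4) + 1/√7920 = 0.072974 + 0.011237 = 0.084211
P80 = (1/0.084211)² = 11.8750² = 141.01 µm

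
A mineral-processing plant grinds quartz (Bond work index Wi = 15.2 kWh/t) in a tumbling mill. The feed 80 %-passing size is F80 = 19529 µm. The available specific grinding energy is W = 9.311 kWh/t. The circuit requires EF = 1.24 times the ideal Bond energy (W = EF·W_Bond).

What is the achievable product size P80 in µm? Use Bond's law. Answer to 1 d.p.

P80 = 312.6 µm

W = 10 Wi / √P80 − 10 Wi / √F80
W_Bond = W / EF = 9.311 / 1.24 = 7.5089 kWh/t
⇒ 1/√P80 = W_Bond/(10 Wi) + 1/√F80
  = 7.5089/(10·15.2) + 1/√19529 = 0.049400 + 0.007156 = 0.056556
P80 = (1/0.056556)² = 17.6815² = 312.64 µm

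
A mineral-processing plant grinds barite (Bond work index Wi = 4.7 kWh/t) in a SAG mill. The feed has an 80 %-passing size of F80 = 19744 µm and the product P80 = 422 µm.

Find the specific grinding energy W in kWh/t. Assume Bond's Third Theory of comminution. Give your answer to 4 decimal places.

W = 10 Wi (1/√P80 − 1/√F80)  [Bond]
1/√422 = 0.048679;  1/√19744 = 0.007117
W = 10·4.7·(0.048679 − 0.007117) = 1.9534 kWh/t

W = 1.9534 kWh/t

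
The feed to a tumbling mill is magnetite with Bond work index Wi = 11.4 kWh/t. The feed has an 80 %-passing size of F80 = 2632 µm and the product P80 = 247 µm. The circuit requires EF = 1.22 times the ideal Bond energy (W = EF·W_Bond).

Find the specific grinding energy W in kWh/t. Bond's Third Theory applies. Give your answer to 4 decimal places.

W = 10 Wi / √P80 − 10 Wi / √F80
1/√247 = 0.063628;  1/√2632 = 0.019492
W = 10·11.4·(0.063628 − 0.019492) = 5.0316 kWh/t
With EF = 1.22: W = 5.0316·1.22 = 6.1385 kWh/t

W = 6.1385 kWh/t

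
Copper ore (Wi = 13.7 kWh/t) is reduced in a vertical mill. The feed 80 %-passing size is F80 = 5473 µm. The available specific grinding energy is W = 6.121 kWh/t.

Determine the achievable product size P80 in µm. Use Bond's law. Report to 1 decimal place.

W_Bond = 10·Wi·(1/√P₈₀ − 1/√F₈₀)
P80^(−½) = W/(10 Wi) + F80^(−½)
  = 6.1210/(10·13.7) + 1/√5473 = 0.044679 + 0.013517 = 0.058196
P80 = (1/0.058196)² = 17.1833² = 295.27 µm

P80 = 295.3 µm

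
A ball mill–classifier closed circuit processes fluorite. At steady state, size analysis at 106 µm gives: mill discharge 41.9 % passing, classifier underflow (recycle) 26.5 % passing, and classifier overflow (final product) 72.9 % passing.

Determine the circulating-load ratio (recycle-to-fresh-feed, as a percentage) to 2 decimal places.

Mass balance on the −106 µm fraction:
d + r·d = r·u + o → r(d−u) = o−d
r = (72.9 − 41.9)/(41.9 − 26.5) = 31.0/15.4 = 2.0130
CL = 100·r = 201.30 %

CL = 201.30 %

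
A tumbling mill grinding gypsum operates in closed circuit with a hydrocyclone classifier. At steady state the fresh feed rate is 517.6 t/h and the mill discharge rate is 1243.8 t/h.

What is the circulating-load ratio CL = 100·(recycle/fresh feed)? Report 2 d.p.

CL = 140.30 %

Steady state: M = F + R.
R = M − F = 1243.8 − 517.6 = 726.2 t/h
CL = 100·R/F = 100·726.2/517.6 = 140.30 %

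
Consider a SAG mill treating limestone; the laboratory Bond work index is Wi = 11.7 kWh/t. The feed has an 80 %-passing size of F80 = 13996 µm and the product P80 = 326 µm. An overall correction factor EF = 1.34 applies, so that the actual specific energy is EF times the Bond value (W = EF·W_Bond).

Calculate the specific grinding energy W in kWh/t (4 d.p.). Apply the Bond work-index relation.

W = 7.3580 kWh/t

W = 10·Wi·[P80^(−½) − F80^(−½)]
1/√326 = 0.055385;  1/√13996 = 0.008453
W = 10·11.7·(0.055385 − 0.008453) = 5.4911 kWh/t
With EF = 1.34: W = 5.4911·1.34 = 7.3580 kWh/t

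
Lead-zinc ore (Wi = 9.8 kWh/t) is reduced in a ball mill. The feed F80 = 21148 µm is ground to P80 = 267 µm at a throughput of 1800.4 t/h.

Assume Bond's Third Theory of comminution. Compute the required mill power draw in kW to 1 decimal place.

P = 9584.6 kW

W = 10·Wi·(P80^(-½) − F80^(-½))
W = 10·9.8·(1/√267 − 1/√21148) = 10·9.8·(0.054323) = 5.3236 kWh/t
P = W·T = 5.3236·1800.4 = 9584.6 kW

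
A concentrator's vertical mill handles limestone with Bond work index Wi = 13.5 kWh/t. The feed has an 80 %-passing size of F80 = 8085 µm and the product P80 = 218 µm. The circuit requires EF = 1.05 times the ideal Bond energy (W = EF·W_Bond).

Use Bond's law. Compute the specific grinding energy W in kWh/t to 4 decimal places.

W = 10·Wi·(P80^(-½) − F80^(-½))
1/√218 = 0.067729;  1/√8085 = 0.011121
W = 10·13.5·(0.067729 − 0.011121) = 7.6420 kWh/t
Apply correction: 7.6420 × 1.05 = 8.0241 kWh/t

W = 8.0241 kWh/t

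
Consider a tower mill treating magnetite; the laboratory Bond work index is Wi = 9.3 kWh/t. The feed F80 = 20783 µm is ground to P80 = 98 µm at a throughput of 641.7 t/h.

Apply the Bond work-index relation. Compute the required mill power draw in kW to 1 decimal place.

P = 5614.4 kW

W = 10·Wi·[P80^(−½) − F80^(−½)]
W = 10·9.3·(1/√98 − 1/√20783) = 10·9.3·(0.094079) = 8.7493 kWh/t
P_mill = W·ṁ = 8.7493·641.7 = 5614.4 kW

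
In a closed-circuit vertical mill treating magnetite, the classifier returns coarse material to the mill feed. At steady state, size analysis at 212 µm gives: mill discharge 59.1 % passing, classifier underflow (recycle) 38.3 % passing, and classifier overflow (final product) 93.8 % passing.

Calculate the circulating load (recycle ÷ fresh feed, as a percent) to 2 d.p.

CL = 166.83 %

Mass balance on the −212 µm fraction:
d + r·d = r·u + o → r(d−u) = o−d
r = (93.8 − 59.1)/(59.1 − 38.3) = 34.7/20.8 = 1.6683
CL = 100·r = 166.83 %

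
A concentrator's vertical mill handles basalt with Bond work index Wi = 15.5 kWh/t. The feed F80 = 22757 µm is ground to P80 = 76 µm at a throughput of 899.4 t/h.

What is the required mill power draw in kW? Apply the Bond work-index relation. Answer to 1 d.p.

P = 15067.0 kW

W = 10 Wi (P80^-0.5 − F80^-0.5)
W = 10·15.5·(1/√76 − 1/√22757) = 10·15.5·(0.108079) = 16.7522 kWh/t
P_mill = W·ṁ = 16.7522·899.4 = 15067.0 kW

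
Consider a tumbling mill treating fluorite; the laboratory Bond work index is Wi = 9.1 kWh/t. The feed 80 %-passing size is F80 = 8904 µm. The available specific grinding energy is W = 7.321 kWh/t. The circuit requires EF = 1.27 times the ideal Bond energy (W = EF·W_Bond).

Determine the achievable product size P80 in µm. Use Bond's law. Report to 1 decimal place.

Bond: W = 10·Wi·(1/√P80 − 1/√F80)
W_Bond = W / EF = 7.321 / 1.27 = 5.7646 kWh/t
1/√P80 = 1/√F80 + W_Bond/(10·Wi)
  = 5.7646/(10·9.1) + 1/√8904 = 0.063347 + 0.010598 = 0.073944
P80 = (1/0.073944)² = 13.5237² = 182.89 µm

P80 = 182.9 µm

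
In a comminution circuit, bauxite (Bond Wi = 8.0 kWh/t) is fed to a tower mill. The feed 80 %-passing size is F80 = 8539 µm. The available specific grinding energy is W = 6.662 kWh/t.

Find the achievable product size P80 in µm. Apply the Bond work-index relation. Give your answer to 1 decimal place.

W = 10 Wi (P80^-0.5 − F80^-0.5)
⇒ 1/√P80 = W/(10 Wi) + 1/√F80
  = 6.6620/(10·8.0) + 1/√8539 = 0.083275 + 0.010822 = 0.094097
P80 = (1/0.094097)² = 10.6274² = 112.94 µm

P80 = 112.9 µm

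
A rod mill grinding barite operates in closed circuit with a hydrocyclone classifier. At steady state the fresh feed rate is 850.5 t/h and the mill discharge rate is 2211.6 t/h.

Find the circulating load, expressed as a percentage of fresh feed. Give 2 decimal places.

Mill node: discharge = fresh + recycle.
R = M − F = 2211.6 − 850.5 = 1361.1 t/h
CL = 100·R/F = 100·1361.1/850.5 = 160.04 %

CL = 160.04 %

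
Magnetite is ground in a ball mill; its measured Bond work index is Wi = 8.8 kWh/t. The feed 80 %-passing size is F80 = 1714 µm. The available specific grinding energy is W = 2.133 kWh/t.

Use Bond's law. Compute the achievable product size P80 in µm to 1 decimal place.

W = 10·Wi·[P80^(−½) − F80^(−½)]
⇒ 1/√P80 = W/(10·Wi) + 1/√F80
  = 2.1330/(10·8.8) + 1/√1714 = 0.024239 + 0.024154 = 0.048393
P80 = (1/0.048393)² = 20.6642² = 427.01 µm

P80 = 427.0 µm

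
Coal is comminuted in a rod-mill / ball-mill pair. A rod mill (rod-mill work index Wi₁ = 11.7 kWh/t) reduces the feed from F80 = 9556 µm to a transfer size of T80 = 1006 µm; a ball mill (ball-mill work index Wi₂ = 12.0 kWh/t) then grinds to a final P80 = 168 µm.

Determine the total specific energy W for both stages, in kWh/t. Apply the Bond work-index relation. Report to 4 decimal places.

W = 7.9667 kWh/t

Bond:  W = 10 Wi (1/√P − 1/√F)
Stage 1 (9556→1006 µm, Wi₁=11.7): W₁ = 10·11.7·(0.031528 − 0.010230) = 2.4919 kWh/t
Stage 2 (1006→168 µm, Wi₂=12.0): W₂ = 10·12.0·(0.077152 − 0.031528) = 5.4748 kWh/t
W = W₁ + W₂ = 2.4919 + 5.4748 = 7.9667 kWh/t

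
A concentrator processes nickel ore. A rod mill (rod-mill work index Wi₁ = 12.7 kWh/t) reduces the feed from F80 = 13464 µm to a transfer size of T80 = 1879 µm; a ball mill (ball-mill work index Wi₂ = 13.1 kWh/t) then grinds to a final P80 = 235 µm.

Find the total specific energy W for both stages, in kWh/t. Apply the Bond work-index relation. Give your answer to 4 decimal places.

W = 7.3587 kWh/t

W_Bond = 10·Wi·(1/√P₈₀ − 1/√F₈₀)
Stage 1 (13464→1879 µm, Wi₁=12.7): W₁ = 10·12.7·(0.023069 − 0.008618) = 1.8353 kWh/t
Stage 2 (1879→235 µm, Wi₂=13.1): W₂ = 10·13.1·(0.065233 − 0.023069) = 5.5234 kWh/t
W = W₁ + W₂ = 1.8353 + 5.5234 = 7.3587 kWh/t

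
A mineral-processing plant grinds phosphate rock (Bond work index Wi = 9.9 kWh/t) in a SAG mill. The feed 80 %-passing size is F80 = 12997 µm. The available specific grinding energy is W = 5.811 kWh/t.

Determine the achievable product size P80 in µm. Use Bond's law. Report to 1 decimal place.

W = 10·Wi·[P80^(−½) − F80^(−½)]
⇒ 1/√P80 = W/(10·Wi) + 1/√F80
  = 5.8110/(10·9.9) + 1/√12997 = 0.058697 + 0.008772 = 0.067469
P80 = (1/0.067469)² = 14.8217² = 219.68 µm

P80 = 219.7 µm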